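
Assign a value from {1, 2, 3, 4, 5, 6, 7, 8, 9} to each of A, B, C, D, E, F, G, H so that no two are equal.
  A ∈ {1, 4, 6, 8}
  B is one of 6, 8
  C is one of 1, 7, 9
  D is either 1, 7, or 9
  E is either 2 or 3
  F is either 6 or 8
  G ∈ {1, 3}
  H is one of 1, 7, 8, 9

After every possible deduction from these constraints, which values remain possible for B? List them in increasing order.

The 8 variables together cover exactly {1, 2, 3, 4, 6, 7, 8, 9} — 8 values for 8 variables — and 2 appears only in E's list, so E = 2.
Among the 7 still-open variables, 3 fits only G (and all 7 values in {1, 3, 4, 6, 7, 8, 9} must be used), so G = 3.
The 6 still-open variables together cover exactly {1, 4, 6, 7, 8, 9} — 6 values for 6 variables — and 4 appears only in A's list, so A = 4.
B and F share exactly the 2 values {6, 8}; by pigeonhole those values go to them, so strike 6, 8 from H.
No further eliminations apply; B can still be any of 6, 8.

6, 8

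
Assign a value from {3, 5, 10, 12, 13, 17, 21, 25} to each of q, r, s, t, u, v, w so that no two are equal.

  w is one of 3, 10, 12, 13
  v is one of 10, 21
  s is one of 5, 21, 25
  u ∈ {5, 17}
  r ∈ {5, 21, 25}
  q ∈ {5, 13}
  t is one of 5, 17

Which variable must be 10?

t and u share exactly the 2 values {5, 17}; by pigeonhole those values go to them, so strike 5, 17 from q, r, s.
q must be 13 (only option left). Eliminate 13 elsewhere: w.
The 2 variables r and s are confined to {21, 25}, which locks those values in; drop them from v.
So 10 goes to v.

v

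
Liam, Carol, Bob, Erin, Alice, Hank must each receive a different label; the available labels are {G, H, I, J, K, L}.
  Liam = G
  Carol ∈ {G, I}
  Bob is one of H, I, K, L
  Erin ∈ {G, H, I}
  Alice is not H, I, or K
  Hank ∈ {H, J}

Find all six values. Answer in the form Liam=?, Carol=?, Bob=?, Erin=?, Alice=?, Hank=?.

Liam=G, Carol=I, Bob=K, Erin=H, Alice=L, Hank=J

Liam's domain is down to {G}, so Liam = G. Eliminate G elsewhere: Carol, Erin, Alice.
Carol's domain is down to {I}, so Carol = I. So Bob, Erin can't be I.
That leaves Erin = H. Eliminate H elsewhere: Bob, Hank.
Hank must be J (only option left). So Alice can't be J.
Alice must be L (only option left). So Bob can't be L.
That leaves Bob = K.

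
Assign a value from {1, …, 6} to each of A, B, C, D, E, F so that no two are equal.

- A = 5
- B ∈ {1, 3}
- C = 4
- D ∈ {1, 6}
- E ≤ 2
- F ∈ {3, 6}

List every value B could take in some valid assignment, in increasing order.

1, 3

A must be 5 (only option left).
C's domain is down to {4}, so C = 4.
The 4 still-open variables draw from only 4 values {1, 2, 3, 6}, so each is used; only E can be 2, hence E = 2.
No further eliminations apply; B can still be any of 1, 3.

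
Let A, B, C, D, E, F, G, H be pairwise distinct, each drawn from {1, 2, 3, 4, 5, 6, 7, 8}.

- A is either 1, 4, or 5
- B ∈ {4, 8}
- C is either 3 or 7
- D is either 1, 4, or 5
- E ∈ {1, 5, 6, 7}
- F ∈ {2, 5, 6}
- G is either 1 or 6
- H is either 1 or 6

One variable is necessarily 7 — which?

E

The 8 variables draw from only 8 values {1, 2, 3, 4, 5, 6, 7, 8}, so each is used; only F can be 2, hence F = 2.
The 7 still-open variables draw from only 7 values {1, 3, 4, 5, 6, 7, 8}, so each is used; only C can be 3, hence C = 3.
Among the 6 still-open variables, 7 fits only E (and all 6 values in {1, 4, 5, 6, 7, 8} must be used), so E = 7.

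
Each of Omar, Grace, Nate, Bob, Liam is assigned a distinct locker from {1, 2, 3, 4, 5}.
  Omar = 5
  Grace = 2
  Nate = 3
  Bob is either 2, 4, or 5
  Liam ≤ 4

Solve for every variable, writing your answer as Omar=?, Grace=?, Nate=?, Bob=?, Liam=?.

Omar's domain is down to {5}, so Omar = 5. Remove 5 from Bob.
That leaves Grace = 2. Remove 2 from Bob, Liam.
Nate's domain is down to {3}, so Nate = 3. Remove 3 from Liam.
Bob has just one choice, so Bob = 4. So Liam can't be 4.
Liam has just one choice, so Liam = 1.

Omar=5, Grace=2, Nate=3, Bob=4, Liam=1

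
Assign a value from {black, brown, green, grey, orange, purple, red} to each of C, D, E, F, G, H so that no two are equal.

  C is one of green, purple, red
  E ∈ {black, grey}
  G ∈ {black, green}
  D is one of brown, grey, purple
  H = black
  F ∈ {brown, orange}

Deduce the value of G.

H's domain is down to {black}, so H = black. So E, G can't be black.
So G = green.

green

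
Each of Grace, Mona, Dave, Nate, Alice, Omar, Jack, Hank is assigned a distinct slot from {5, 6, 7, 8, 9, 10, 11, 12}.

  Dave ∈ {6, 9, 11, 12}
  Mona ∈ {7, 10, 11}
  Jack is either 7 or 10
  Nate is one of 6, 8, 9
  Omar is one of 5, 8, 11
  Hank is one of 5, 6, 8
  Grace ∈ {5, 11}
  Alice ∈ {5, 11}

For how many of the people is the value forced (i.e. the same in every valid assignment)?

The 8 variables draw from only 8 values {5, 6, 7, 8, 9, 10, 11, 12}, so each is used; only Dave can be 12, hence Dave = 12.
Among the 7 still-open variables, 9 fits only Nate (and all 7 values in {5, 6, 7, 8, 9, 10, 11} must be used), so Nate = 9.
Among the 6 still-open variables, 6 fits only Hank (and all 6 values in {5, 6, 7, 8, 10, 11} must be used), so Hank = 6.
The 5 still-open variables draw from only 5 values {5, 7, 8, 10, 11}, so each is used; only Omar can be 8, hence Omar = 8.
The 2 variables Grace and Alice are confined to {5, 11}, which locks those values in; drop them from Mona.
Determined: Dave=12, Nate=9, Omar=8, Hank=6. The other people each still have more than one consistent value. That makes 4.

4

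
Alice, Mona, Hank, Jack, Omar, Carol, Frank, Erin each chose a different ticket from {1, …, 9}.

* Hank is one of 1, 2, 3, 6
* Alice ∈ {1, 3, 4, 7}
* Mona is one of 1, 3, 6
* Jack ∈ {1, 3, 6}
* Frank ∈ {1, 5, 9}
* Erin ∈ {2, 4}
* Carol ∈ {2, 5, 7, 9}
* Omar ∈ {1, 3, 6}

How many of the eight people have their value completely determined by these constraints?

3

Mona, Jack, Omar share exactly the 3 values {1, 3, 6}; by pigeonhole those values go to them, so strike 1, 3, 6 from Alice, Hank, Frank.
Hank has just one choice, so Hank = 2. So Carol, Erin can't be 2.
That leaves Erin = 4. Strike 4 from Alice.
Alice's domain is down to {7}, so Alice = 7. Strike 7 from Carol.
Determined: Alice=7, Hank=2, Erin=4. The other people each still have more than one consistent value. That makes 3.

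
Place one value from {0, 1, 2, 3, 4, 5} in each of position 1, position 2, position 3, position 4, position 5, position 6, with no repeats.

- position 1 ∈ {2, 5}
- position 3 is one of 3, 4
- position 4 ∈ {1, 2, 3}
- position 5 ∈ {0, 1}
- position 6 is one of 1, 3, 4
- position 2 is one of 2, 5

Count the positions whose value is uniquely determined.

The 6 variables draw from only 6 values {0, 1, 2, 3, 4, 5}, so each is used; only position 5 can be 0, hence position 5 = 0.
position 1 and position 2 between them cover only {2, 5} — a naked pair. Remove those values from position 4.
Determined: position 5=0. The other positions each still have more than one consistent value. That makes 1.

1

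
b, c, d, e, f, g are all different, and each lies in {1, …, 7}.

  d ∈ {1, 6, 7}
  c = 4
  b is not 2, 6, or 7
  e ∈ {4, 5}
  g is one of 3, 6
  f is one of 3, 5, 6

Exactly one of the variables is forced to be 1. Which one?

b

c's domain is down to {4}, so c = 4. Remove 4 from b, e.
e must be 5 (only option left). Strike 5 from b, f.
The 4 still-open variables draw from only 4 values {1, 3, 6, 7}, so each is used; only d can be 7, hence d = 7.
The 3 still-open variables together cover exactly {1, 3, 6} — 3 values for 3 variables — and 1 appears only in b's list, so b = 1.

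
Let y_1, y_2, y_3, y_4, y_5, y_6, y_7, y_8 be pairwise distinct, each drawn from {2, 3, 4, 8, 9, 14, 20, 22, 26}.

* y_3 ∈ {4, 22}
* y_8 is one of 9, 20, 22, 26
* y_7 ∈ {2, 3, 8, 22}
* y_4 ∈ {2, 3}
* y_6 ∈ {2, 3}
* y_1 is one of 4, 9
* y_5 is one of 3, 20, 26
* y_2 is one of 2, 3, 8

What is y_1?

9

The 2 variables y_4 and y_6 are confined to {2, 3}, which locks those values in; drop them from y_2, y_5, y_7.
y_2 has just one choice, so y_2 = 8. Strike 8 from y_7.
y_7 must be 22 (only option left). Remove 22 from y_3, y_8.
y_3 has just one choice, so y_3 = 4. Strike 4 from y_1.
So y_1 = 9.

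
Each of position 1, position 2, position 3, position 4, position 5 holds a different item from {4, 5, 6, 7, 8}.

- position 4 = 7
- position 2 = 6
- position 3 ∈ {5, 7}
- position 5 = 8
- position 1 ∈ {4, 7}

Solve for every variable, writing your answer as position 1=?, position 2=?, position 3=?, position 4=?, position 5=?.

position 2 must be 6 (only option left).
position 4 must be 7 (only option left). Eliminate 7 elsewhere: position 1, position 3.
position 5's domain is down to {8}, so position 5 = 8.
position 1 has just one choice, so position 1 = 4.
position 3 has just one choice, so position 3 = 5.

position 1=4, position 2=6, position 3=5, position 4=7, position 5=8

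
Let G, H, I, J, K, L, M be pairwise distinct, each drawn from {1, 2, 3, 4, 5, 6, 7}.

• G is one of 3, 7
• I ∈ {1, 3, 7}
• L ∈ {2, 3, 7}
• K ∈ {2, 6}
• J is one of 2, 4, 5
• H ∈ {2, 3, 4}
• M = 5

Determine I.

1

M's domain is down to {5}, so M = 5. So J can't be 5.
Among the 6 still-open variables, 1 fits only I (and all 6 values in {1, 2, 3, 4, 6, 7} must be used), so I = 1.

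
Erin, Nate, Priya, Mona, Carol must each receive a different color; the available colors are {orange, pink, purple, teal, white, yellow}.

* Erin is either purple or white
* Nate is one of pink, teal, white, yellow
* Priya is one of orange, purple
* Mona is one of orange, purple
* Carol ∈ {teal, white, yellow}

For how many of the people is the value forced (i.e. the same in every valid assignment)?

1

Priya and Mona share exactly the 2 values {orange, purple}; by pigeonhole those values go to them, so strike orange, purple from Erin.
Erin's domain is down to {white}, so Erin = white. So Nate, Carol can't be white.
Determined: Erin=white. The other people each still have more than one consistent value. That makes 1.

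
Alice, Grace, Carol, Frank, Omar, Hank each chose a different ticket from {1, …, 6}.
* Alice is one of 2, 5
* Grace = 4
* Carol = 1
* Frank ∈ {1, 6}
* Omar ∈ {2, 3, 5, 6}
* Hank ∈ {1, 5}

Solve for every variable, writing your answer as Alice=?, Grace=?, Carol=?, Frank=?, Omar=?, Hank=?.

Grace has just one choice, so Grace = 4.
Carol has just one choice, so Carol = 1. Remove 1 from Frank, Hank.
Frank has just one choice, so Frank = 6. So Omar can't be 6.
That leaves Hank = 5. Eliminate 5 elsewhere: Alice, Omar.
Alice must be 2 (only option left). So Omar can't be 2.
Omar has just one choice, so Omar = 3.

Alice=2, Grace=4, Carol=1, Frank=6, Omar=3, Hank=5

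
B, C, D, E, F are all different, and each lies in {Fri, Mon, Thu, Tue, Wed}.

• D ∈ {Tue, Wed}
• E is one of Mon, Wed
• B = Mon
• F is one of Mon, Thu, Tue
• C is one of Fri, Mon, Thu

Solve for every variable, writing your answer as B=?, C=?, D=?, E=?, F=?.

B=Mon, C=Fri, D=Tue, E=Wed, F=Thu

B's domain is down to {Mon}, so B = Mon. Remove Mon from C, E, F.
E must be Wed (only option left). Strike Wed from D.
D has just one choice, so D = Tue. Remove Tue from F.
That leaves F = Thu. So C can't be Thu.
C must be Fri (only option left).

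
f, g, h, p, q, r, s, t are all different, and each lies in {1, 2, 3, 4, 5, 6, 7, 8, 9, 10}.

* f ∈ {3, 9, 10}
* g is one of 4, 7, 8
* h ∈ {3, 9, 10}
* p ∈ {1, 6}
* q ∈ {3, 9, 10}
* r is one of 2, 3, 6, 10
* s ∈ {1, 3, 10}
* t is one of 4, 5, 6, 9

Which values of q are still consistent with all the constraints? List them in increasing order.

3, 9, 10

f, h, q between them cover only {3, 9, 10} — a naked triple. Remove those values from r, s, t.
s must be 1 (only option left). So p can't be 1.
p has just one choice, so p = 6. Remove 6 from r, t.
r has just one choice, so r = 2.
No further eliminations apply; q can still be any of 3, 9, 10.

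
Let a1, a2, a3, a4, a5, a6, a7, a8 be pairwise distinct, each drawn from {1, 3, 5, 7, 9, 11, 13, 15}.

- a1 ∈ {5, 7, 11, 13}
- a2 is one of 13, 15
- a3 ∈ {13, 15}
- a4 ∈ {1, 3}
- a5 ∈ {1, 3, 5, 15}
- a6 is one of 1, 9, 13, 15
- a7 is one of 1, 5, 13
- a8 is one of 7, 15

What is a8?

The 8 variables together cover exactly {1, 3, 5, 7, 9, 11, 13, 15} — 8 values for 8 variables — and 9 appears only in a6's list, so a6 = 9.
Among the 7 still-open variables, 11 fits only a1 (and all 7 values in {1, 3, 5, 7, 11, 13, 15} must be used), so a1 = 11.
The 6 still-open variables together cover exactly {1, 3, 5, 7, 13, 15} — 6 values for 6 variables — and 7 appears only in a8's list, so a8 = 7.

7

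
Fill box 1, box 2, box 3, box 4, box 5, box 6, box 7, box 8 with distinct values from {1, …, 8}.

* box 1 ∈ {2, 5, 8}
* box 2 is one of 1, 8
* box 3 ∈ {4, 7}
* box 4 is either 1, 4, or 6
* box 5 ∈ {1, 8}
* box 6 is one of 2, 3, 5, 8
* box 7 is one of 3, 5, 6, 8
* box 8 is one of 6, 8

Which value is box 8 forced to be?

6

The 8 variables together cover exactly {1, 2, 3, 4, 5, 6, 7, 8} — 8 values for 8 variables — and 7 appears only in box 3's list, so box 3 = 7.
The 7 still-open variables together cover exactly {1, 2, 3, 4, 5, 6, 8} — 7 values for 7 variables — and 4 appears only in box 4's list, so box 4 = 4.
box 2 and box 5 share exactly the 2 values {1, 8}; by pigeonhole those values go to them, so strike 1, 8 from box 1, box 6, box 7, box 8.
So box 8 = 6.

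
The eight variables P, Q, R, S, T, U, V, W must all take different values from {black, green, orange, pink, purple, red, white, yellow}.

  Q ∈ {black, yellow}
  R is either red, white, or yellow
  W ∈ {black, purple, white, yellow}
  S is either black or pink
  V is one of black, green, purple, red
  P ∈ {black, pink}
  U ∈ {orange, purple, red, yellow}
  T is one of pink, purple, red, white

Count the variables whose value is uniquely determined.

3

The 8 variables together cover exactly {black, green, orange, pink, purple, red, white, yellow} — 8 values for 8 variables — and green appears only in V's list, so V = green.
The 7 still-open variables together cover exactly {black, orange, pink, purple, red, white, yellow} — 7 values for 7 variables — and orange appears only in U's list, so U = orange.
P and S between them cover only {black, pink} — a naked pair. Remove those values from Q, T, W.
Q must be yellow (only option left). Eliminate yellow elsewhere: R, W.
Determined: Q=yellow, U=orange, V=green. The other variables each still have more than one consistent value. That makes 3.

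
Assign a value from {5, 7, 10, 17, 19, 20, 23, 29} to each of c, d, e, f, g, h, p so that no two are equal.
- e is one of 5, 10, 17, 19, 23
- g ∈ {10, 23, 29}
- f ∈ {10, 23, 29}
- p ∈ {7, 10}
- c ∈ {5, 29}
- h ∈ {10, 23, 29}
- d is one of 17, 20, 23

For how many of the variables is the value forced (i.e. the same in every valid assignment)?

f, g, h share exactly the 3 values {10, 23, 29}; by pigeonhole those values go to them, so strike 10, 23, 29 from c, d, e, p.
c must be 5 (only option left). Eliminate 5 elsewhere: e.
That leaves p = 7.
Determined: c=5, p=7. The other variables each still have more than one consistent value. That makes 2.

2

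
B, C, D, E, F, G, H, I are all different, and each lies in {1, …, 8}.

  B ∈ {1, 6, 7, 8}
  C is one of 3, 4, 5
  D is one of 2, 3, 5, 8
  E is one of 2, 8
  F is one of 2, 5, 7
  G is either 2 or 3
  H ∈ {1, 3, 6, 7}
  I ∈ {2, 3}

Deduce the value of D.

The 8 variables together cover exactly {1, 2, 3, 4, 5, 6, 7, 8} — 8 values for 8 variables — and 4 appears only in C's list, so C = 4.
G and I share exactly the 2 values {2, 3}; by pigeonhole those values go to them, so strike 2, 3 from D, E, F, H.
E must be 8 (only option left). So B, D can't be 8.
So D = 5.

5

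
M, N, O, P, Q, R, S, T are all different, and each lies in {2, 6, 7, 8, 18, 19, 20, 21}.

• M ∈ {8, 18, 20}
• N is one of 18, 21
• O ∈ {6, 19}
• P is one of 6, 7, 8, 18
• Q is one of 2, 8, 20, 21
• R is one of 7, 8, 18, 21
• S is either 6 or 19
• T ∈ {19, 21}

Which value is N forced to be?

The 8 variables together cover exactly {2, 6, 7, 8, 18, 19, 20, 21} — 8 values for 8 variables — and 2 appears only in Q's list, so Q = 2.
Among the 7 still-open variables, 20 fits only M (and all 7 values in {6, 7, 8, 18, 19, 20, 21} must be used), so M = 20.
O and S between them cover only {6, 19} — a naked pair. Remove those values from P, T.
T's domain is down to {21}, so T = 21. Strike 21 from N, R.
So N = 18.

18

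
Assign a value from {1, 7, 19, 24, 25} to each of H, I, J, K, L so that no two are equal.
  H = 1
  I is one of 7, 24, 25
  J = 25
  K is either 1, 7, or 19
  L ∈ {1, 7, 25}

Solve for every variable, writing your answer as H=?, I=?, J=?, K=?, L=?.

H=1, I=24, J=25, K=19, L=7

H has just one choice, so H = 1. Remove 1 from K, L.
J's domain is down to {25}, so J = 25. So I, L can't be 25.
L's domain is down to {7}, so L = 7. Strike 7 from I, K.
That leaves I = 24.
K's domain is down to {19}, so K = 19.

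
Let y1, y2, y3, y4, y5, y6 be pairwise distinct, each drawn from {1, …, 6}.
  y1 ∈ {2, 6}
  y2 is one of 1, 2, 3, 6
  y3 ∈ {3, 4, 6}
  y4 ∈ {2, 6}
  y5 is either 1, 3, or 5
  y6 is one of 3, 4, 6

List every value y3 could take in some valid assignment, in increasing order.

3, 4

The 6 variables draw from only 6 values {1, 2, 3, 4, 5, 6}, so each is used; only y5 can be 5, hence y5 = 5.
Among the 5 still-open variables, 1 fits only y2 (and all 5 values in {1, 2, 3, 4, 6} must be used), so y2 = 1.
y1 and y4 between them cover only {2, 6} — a naked pair. Remove those values from y3, y6.
No further eliminations apply; y3 can still be any of 3, 4.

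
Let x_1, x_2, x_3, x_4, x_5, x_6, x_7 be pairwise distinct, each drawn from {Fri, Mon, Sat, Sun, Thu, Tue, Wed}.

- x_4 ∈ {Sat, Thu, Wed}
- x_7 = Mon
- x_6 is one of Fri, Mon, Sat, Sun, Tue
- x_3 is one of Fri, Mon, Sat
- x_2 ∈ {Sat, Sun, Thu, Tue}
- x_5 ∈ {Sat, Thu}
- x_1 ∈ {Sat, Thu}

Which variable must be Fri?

x_3

x_7 has just one choice, so x_7 = Mon. Remove Mon from x_3, x_6.
The 6 still-open variables draw from only 6 values {Fri, Sat, Sun, Thu, Tue, Wed}, so each is used; only x_4 can be Wed, hence x_4 = Wed.
x_1 and x_5 between them cover only {Sat, Thu} — a naked pair. Remove those values from x_2, x_3, x_6.
So Fri goes to x_3.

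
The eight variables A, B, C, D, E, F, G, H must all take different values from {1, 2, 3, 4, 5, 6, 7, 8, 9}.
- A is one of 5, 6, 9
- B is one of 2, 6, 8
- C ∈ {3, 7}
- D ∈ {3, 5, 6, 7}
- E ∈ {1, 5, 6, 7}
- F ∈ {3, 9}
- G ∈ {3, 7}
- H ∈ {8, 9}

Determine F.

9

The 8 variables draw from only 8 values {1, 2, 3, 5, 6, 7, 8, 9}, so each is used; only E can be 1, hence E = 1.
The 7 still-open variables together cover exactly {2, 3, 5, 6, 7, 8, 9} — 7 values for 7 variables — and 2 appears only in B's list, so B = 2.
The 6 still-open variables draw from only 6 values {3, 5, 6, 7, 8, 9}, so each is used; only H can be 8, hence H = 8.
C and G share exactly the 2 values {3, 7}; by pigeonhole those values go to them, so strike 3, 7 from D, F.
So F = 9.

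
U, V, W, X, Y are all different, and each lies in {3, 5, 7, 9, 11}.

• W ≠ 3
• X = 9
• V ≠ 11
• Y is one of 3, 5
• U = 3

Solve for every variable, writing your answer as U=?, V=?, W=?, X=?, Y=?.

U must be 3 (only option left). Eliminate 3 elsewhere: V, Y.
X must be 9 (only option left). Remove 9 from V, W.
Y's domain is down to {5}, so Y = 5. Remove 5 from V, W.
That leaves V = 7. Strike 7 from W.
W has just one choice, so W = 11.

U=3, V=7, W=11, X=9, Y=5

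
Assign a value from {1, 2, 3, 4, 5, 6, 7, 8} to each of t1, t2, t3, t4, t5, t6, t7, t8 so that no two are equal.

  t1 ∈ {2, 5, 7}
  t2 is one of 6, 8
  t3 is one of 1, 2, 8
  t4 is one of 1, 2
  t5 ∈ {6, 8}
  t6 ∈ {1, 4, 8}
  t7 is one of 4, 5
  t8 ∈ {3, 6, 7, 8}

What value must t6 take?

The 8 variables draw from only 8 values {1, 2, 3, 4, 5, 6, 7, 8}, so each is used; only t8 can be 3, hence t8 = 3.
The 7 still-open variables together cover exactly {1, 2, 4, 5, 6, 7, 8} — 7 values for 7 variables — and 7 appears only in t1's list, so t1 = 7.
The 6 still-open variables draw from only 6 values {1, 2, 4, 5, 6, 8}, so each is used; only t7 can be 5, hence t7 = 5.
The 5 still-open variables together cover exactly {1, 2, 4, 6, 8} — 5 values for 5 variables — and 4 appears only in t6's list, so t6 = 4.

4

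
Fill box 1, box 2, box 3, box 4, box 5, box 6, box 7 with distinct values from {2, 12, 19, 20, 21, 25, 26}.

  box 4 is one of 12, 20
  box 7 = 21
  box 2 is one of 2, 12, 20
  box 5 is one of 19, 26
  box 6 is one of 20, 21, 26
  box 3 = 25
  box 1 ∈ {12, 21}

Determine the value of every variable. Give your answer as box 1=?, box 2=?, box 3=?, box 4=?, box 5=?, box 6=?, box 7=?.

box 1=12, box 2=2, box 3=25, box 4=20, box 5=19, box 6=26, box 7=21

box 3 has just one choice, so box 3 = 25.
box 7 must be 21 (only option left). Eliminate 21 elsewhere: box 1, box 6.
That leaves box 1 = 12. Strike 12 from box 2, box 4.
box 4's domain is down to {20}, so box 4 = 20. Remove 20 from box 2, box 6.
box 6 must be 26 (only option left). Eliminate 26 elsewhere: box 5.
That leaves box 2 = 2.
box 5 must be 19 (only option left).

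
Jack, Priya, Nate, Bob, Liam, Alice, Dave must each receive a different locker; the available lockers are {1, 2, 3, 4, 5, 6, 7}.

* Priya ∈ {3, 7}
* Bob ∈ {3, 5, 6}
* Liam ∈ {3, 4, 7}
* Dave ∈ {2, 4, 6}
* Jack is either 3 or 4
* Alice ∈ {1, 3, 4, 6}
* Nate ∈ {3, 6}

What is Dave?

The 7 variables draw from only 7 values {1, 2, 3, 4, 5, 6, 7}, so each is used; only Alice can be 1, hence Alice = 1.
Among the 6 still-open variables, 2 fits only Dave (and all 6 values in {2, 3, 4, 5, 6, 7} must be used), so Dave = 2.

2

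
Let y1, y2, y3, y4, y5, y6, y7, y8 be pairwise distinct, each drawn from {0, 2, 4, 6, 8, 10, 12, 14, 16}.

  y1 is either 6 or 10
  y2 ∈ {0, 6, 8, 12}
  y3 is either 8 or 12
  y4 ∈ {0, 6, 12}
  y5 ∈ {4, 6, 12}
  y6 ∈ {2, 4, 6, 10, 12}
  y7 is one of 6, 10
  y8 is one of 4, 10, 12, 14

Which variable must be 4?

y5

The 8 variables draw from only 8 values {0, 2, 4, 6, 8, 10, 12, 14}, so each is used; only y6 can be 2, hence y6 = 2.
The 7 still-open variables draw from only 7 values {0, 4, 6, 8, 10, 12, 14}, so each is used; only y8 can be 14, hence y8 = 14.
Among the 6 still-open variables, 4 fits only y5 (and all 6 values in {0, 4, 6, 8, 10, 12} must be used), so y5 = 4.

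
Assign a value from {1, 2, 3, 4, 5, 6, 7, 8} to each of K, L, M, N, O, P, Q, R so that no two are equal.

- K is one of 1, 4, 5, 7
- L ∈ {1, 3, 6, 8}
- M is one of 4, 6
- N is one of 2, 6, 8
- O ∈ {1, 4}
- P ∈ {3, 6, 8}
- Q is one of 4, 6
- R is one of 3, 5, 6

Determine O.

The 8 variables together cover exactly {1, 2, 3, 4, 5, 6, 7, 8} — 8 values for 8 variables — and 2 appears only in N's list, so N = 2.
Among the 7 still-open variables, 7 fits only K (and all 7 values in {1, 3, 4, 5, 6, 7, 8} must be used), so K = 7.
The 6 still-open variables together cover exactly {1, 3, 4, 5, 6, 8} — 6 values for 6 variables — and 5 appears only in R's list, so R = 5.
The 2 variables M and Q are confined to {4, 6}, which locks those values in; drop them from L, O, P.
So O = 1.

1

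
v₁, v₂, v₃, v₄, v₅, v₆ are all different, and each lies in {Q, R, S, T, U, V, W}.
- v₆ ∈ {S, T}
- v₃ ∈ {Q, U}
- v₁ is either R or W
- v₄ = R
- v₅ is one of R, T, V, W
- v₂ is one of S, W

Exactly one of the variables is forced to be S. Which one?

v₂

v₄'s domain is down to {R}, so v₄ = R. So v₁, v₅ can't be R.
v₁'s domain is down to {W}, so v₁ = W. Eliminate W elsewhere: v₂, v₅.
So S goes to v₂.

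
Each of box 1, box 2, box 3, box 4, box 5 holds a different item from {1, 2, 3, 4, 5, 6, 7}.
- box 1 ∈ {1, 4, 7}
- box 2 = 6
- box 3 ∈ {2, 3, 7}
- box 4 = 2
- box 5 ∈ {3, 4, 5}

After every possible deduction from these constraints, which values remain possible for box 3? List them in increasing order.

box 2 has just one choice, so box 2 = 6.
box 4 must be 2 (only option left). Strike 2 from box 3.
No further eliminations apply; box 3 can still be any of 3, 7.

3, 7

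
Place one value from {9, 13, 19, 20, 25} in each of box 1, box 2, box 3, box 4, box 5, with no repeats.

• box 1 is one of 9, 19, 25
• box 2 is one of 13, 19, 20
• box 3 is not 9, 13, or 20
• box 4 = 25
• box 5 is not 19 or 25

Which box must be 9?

box 4's domain is down to {25}, so box 4 = 25. Strike 25 from box 1, box 3.
box 3 has just one choice, so box 3 = 19. So box 1, box 2 can't be 19.

box 1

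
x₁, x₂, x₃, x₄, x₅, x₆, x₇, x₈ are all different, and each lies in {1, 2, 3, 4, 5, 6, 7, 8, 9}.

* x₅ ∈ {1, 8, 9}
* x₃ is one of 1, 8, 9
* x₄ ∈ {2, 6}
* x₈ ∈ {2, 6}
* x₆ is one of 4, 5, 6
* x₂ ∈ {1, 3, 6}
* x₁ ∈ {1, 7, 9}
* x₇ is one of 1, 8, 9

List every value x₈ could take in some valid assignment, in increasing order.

2, 6

x₄ and x₈ share exactly the 2 values {2, 6}; by pigeonhole those values go to them, so strike 2, 6 from x₂, x₆.
The 3 variables x₃, x₅, x₇ are confined to {1, 8, 9}, which locks those values in; drop them from x₁, x₂.
That leaves x₁ = 7.
x₂ must be 3 (only option left).
No further eliminations apply; x₈ can still be any of 2, 6.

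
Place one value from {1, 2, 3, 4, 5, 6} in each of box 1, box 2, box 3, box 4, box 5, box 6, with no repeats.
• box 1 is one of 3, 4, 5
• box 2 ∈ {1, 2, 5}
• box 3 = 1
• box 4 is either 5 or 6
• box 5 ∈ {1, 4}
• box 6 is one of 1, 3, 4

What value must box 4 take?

box 3 must be 1 (only option left). Remove 1 from box 2, box 5, box 6.
That leaves box 5 = 4. So box 1, box 6 can't be 4.
box 6's domain is down to {3}, so box 6 = 3. Remove 3 from box 1.
That leaves box 1 = 5. Strike 5 from box 2, box 4.
So box 4 = 6.

6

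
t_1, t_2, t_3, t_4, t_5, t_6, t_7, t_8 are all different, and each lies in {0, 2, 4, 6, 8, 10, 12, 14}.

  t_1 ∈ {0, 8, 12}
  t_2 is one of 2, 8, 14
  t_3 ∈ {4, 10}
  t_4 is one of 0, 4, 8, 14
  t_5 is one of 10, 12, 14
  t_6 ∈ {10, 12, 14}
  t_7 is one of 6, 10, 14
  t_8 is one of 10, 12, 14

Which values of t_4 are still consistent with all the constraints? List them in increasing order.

Among the 8 variables, 2 fits only t_2 (and all 8 values in {0, 2, 4, 6, 8, 10, 12, 14} must be used), so t_2 = 2.
Among the 7 still-open variables, 6 fits only t_7 (and all 7 values in {0, 4, 6, 8, 10, 12, 14} must be used), so t_7 = 6.
The 3 variables t_5, t_6, t_8 are confined to {10, 12, 14}, which locks those values in; drop them from t_1, t_3, t_4.
t_3 must be 4 (only option left). Eliminate 4 elsewhere: t_4.
No further eliminations apply; t_4 can still be any of 0, 8.

0, 8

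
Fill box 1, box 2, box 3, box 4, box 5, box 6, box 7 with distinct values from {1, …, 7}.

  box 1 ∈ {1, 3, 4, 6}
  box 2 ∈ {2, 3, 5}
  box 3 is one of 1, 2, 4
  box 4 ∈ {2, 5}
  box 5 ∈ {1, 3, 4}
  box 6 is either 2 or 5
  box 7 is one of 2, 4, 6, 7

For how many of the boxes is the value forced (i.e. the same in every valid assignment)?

3

Among the 7 variables, 7 fits only box 7 (and all 7 values in {1, 2, 3, 4, 5, 6, 7} must be used), so box 7 = 7.
The 6 still-open variables draw from only 6 values {1, 2, 3, 4, 5, 6}, so each is used; only box 1 can be 6, hence box 1 = 6.
box 4 and box 6 between them cover only {2, 5} — a naked pair. Remove those values from box 2, box 3.
That leaves box 2 = 3. Remove 3 from box 5.
Determined: box 1=6, box 2=3, box 7=7. The other boxes each still have more than one consistent value. That makes 3.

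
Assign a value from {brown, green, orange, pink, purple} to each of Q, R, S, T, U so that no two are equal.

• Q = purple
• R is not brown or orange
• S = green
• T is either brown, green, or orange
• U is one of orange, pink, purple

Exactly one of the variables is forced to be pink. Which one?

R

Q has just one choice, so Q = purple. Remove purple from R, U.
S's domain is down to {green}, so S = green. Eliminate green elsewhere: R, T.
So pink goes to R.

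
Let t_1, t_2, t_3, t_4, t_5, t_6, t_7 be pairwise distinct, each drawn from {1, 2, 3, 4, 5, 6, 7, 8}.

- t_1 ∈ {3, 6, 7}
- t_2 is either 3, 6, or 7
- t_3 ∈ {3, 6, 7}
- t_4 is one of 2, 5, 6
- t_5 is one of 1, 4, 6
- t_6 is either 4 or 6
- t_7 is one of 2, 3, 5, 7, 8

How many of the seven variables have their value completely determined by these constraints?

2

t_1, t_2, t_3 between them cover only {3, 6, 7} — a naked triple. Remove those values from t_4, t_5, t_6, t_7.
t_6 must be 4 (only option left). Remove 4 from t_5.
That leaves t_5 = 1.
Determined: t_5=1, t_6=4. The other variables each still have more than one consistent value. That makes 2.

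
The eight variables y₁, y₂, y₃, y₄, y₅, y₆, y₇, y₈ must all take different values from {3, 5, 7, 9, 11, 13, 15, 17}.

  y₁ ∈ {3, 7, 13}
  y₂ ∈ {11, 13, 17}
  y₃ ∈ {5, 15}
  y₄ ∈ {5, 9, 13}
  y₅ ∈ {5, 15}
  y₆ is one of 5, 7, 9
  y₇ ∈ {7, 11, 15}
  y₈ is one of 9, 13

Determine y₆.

The 8 variables together cover exactly {3, 5, 7, 9, 11, 13, 15, 17} — 8 values for 8 variables — and 3 appears only in y₁'s list, so y₁ = 3.
Among the 7 still-open variables, 17 fits only y₂ (and all 7 values in {5, 7, 9, 11, 13, 15, 17} must be used), so y₂ = 17.
Among the 6 still-open variables, 11 fits only y₇ (and all 6 values in {5, 7, 9, 11, 13, 15} must be used), so y₇ = 11.
The 5 still-open variables together cover exactly {5, 7, 9, 13, 15} — 5 values for 5 variables — and 7 appears only in y₆'s list, so y₆ = 7.

7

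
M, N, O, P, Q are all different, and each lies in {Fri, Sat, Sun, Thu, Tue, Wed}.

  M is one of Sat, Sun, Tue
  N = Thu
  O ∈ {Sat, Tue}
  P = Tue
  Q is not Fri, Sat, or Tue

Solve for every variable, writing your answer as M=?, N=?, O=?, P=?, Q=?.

M=Sun, N=Thu, O=Sat, P=Tue, Q=Wed

N has just one choice, so N = Thu. So Q can't be Thu.
P's domain is down to {Tue}, so P = Tue. So M, O can't be Tue.
O's domain is down to {Sat}, so O = Sat. Eliminate Sat elsewhere: M.
M's domain is down to {Sun}, so M = Sun. Eliminate Sun elsewhere: Q.
Q must be Wed (only option left).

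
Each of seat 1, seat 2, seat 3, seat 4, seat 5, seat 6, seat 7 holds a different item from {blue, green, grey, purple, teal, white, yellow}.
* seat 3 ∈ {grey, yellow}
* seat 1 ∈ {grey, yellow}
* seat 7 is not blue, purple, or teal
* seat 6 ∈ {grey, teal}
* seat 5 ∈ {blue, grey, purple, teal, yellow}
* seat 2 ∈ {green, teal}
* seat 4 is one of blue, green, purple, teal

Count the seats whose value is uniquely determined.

The 7 variables together cover exactly {blue, green, grey, purple, teal, white, yellow} — 7 values for 7 variables — and white appears only in seat 7's list, so seat 7 = white.
The 2 variables seat 1 and seat 3 are confined to {grey, yellow}, which locks those values in; drop them from seat 5, seat 6.
seat 6 has just one choice, so seat 6 = teal. Remove teal from seat 2, seat 4, seat 5.
seat 2 must be green (only option left). So seat 4 can't be green.
Determined: seat 2=green, seat 6=teal, seat 7=white. The other seats each still have more than one consistent value. That makes 3.

3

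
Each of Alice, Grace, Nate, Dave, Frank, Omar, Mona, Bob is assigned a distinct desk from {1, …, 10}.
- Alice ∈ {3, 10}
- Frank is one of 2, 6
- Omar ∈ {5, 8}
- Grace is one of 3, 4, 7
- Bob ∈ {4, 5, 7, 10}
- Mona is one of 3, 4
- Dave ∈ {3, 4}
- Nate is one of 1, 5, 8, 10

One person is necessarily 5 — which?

Bob

Dave and Mona share exactly the 2 values {3, 4}; by pigeonhole those values go to them, so strike 3, 4 from Alice, Grace, Bob.
Alice has just one choice, so Alice = 10. Eliminate 10 elsewhere: Nate, Bob.
That leaves Grace = 7. So Bob can't be 7.
So 5 goes to Bob.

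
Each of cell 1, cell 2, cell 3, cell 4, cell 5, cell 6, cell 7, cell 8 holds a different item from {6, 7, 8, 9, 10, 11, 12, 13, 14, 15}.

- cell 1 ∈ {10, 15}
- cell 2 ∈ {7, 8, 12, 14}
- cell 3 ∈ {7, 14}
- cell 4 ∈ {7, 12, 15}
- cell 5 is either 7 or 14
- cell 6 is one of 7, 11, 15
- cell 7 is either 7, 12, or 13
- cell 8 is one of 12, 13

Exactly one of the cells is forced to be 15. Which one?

cell 4

The 8 variables together cover exactly {7, 8, 10, 11, 12, 13, 14, 15} — 8 values for 8 variables — and 8 appears only in cell 2's list, so cell 2 = 8.
Among the 7 still-open variables, 10 fits only cell 1 (and all 7 values in {7, 10, 11, 12, 13, 14, 15} must be used), so cell 1 = 10.
The 6 still-open variables draw from only 6 values {7, 11, 12, 13, 14, 15}, so each is used; only cell 6 can be 11, hence cell 6 = 11.
The 5 still-open variables draw from only 5 values {7, 12, 13, 14, 15}, so each is used; only cell 4 can be 15, hence cell 4 = 15.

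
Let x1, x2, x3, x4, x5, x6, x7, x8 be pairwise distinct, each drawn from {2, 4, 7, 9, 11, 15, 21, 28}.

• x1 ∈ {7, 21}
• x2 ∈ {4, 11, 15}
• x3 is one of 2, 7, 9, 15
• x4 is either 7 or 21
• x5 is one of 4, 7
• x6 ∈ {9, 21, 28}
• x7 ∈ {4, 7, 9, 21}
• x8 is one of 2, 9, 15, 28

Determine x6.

28

Among the 8 variables, 11 fits only x2 (and all 8 values in {2, 4, 7, 9, 11, 15, 21, 28} must be used), so x2 = 11.
x1 and x4 between them cover only {7, 21} — a naked pair. Remove those values from x3, x5, x6, x7.
x5's domain is down to {4}, so x5 = 4. Remove 4 from x7.
x7 must be 9 (only option left). So x3, x6, x8 can't be 9.
So x6 = 28.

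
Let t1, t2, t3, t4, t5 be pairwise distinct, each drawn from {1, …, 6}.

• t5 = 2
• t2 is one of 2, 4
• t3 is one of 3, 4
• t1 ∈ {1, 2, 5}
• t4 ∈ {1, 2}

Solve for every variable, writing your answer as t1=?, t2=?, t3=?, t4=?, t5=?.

t1=5, t2=4, t3=3, t4=1, t5=2

t5's domain is down to {2}, so t5 = 2. Strike 2 from t1, t2, t4.
t2 must be 4 (only option left). So t3 can't be 4.
t3's domain is down to {3}, so t3 = 3.
t4 must be 1 (only option left). Eliminate 1 elsewhere: t1.
t1 has just one choice, so t1 = 5.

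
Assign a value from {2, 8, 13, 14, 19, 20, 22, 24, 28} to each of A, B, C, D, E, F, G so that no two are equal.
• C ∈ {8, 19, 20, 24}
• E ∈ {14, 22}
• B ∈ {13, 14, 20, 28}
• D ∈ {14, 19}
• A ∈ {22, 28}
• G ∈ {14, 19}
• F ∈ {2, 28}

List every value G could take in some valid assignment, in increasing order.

14, 19

D and G share exactly the 2 values {14, 19}; by pigeonhole those values go to them, so strike 14, 19 from B, C, E.
That leaves E = 22. Eliminate 22 elsewhere: A.
A has just one choice, so A = 28. Strike 28 from B, F.
F must be 2 (only option left).
No further eliminations apply; G can still be any of 14, 19.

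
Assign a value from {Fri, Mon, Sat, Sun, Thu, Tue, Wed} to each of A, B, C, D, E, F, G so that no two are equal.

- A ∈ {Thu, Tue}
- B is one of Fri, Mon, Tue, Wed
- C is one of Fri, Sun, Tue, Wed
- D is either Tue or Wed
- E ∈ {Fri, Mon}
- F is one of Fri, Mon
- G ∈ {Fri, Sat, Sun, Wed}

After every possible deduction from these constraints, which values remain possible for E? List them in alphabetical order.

Fri, Mon

Among the 7 variables, Sat fits only G (and all 7 values in {Fri, Mon, Sat, Sun, Thu, Tue, Wed} must be used), so G = Sat.
Among the 6 still-open variables, Sun fits only C (and all 6 values in {Fri, Mon, Sun, Thu, Tue, Wed} must be used), so C = Sun.
The 5 still-open variables draw from only 5 values {Fri, Mon, Thu, Tue, Wed}, so each is used; only A can be Thu, hence A = Thu.
E and F between them cover only {Fri, Mon} — a naked pair. Remove those values from B.
No further eliminations apply; E can still be any of Fri, Mon.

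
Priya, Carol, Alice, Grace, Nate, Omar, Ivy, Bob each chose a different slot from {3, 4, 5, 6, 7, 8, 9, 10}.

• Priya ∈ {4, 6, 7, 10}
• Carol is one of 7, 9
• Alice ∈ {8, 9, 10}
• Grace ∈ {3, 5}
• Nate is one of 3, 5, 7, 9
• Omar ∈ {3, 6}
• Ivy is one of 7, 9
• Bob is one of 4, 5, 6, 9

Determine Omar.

6

The 8 variables together cover exactly {3, 4, 5, 6, 7, 8, 9, 10} — 8 values for 8 variables — and 8 appears only in Alice's list, so Alice = 8.
The 7 still-open variables draw from only 7 values {3, 4, 5, 6, 7, 9, 10}, so each is used; only Priya can be 10, hence Priya = 10.
Among the 6 still-open variables, 4 fits only Bob (and all 6 values in {3, 4, 5, 6, 7, 9} must be used), so Bob = 4.
Among the 5 still-open variables, 6 fits only Omar (and all 5 values in {3, 5, 6, 7, 9} must be used), so Omar = 6.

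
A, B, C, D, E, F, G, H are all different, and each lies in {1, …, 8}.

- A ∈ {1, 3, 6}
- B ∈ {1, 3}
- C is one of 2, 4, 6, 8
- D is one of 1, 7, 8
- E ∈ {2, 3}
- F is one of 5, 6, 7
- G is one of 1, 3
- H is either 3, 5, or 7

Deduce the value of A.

6

Among the 8 variables, 4 fits only C (and all 8 values in {1, 2, 3, 4, 5, 6, 7, 8} must be used), so C = 4.
The 7 still-open variables together cover exactly {1, 2, 3, 5, 6, 7, 8} — 7 values for 7 variables — and 2 appears only in E's list, so E = 2.
The 6 still-open variables together cover exactly {1, 3, 5, 6, 7, 8} — 6 values for 6 variables — and 8 appears only in D's list, so D = 8.
The 2 variables B and G are confined to {1, 3}, which locks those values in; drop them from A, H.
So A = 6.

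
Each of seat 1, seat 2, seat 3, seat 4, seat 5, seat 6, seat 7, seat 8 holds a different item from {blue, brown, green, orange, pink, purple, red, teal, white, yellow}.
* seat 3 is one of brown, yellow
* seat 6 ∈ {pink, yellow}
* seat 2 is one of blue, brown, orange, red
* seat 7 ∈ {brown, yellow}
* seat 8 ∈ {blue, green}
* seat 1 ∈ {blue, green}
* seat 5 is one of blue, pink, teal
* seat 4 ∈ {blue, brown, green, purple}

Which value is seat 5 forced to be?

seat 1 and seat 8 between them cover only {blue, green} — a naked pair. Remove those values from seat 2, seat 4, seat 5.
seat 3 and seat 7 between them cover only {brown, yellow} — a naked pair. Remove those values from seat 2, seat 4, seat 6.
That leaves seat 4 = purple.
That leaves seat 6 = pink. So seat 5 can't be pink.
So seat 5 = teal.

teal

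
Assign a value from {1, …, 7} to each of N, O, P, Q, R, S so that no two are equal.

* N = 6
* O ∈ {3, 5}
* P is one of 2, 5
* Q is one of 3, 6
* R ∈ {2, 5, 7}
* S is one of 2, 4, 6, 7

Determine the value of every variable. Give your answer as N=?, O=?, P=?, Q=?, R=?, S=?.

N=6, O=5, P=2, Q=3, R=7, S=4

N has just one choice, so N = 6. Remove 6 from Q, S.
Q has just one choice, so Q = 3. So O can't be 3.
O must be 5 (only option left). So P, R can't be 5.
P has just one choice, so P = 2. So R, S can't be 2.
R must be 7 (only option left). Remove 7 from S.
That leaves S = 4.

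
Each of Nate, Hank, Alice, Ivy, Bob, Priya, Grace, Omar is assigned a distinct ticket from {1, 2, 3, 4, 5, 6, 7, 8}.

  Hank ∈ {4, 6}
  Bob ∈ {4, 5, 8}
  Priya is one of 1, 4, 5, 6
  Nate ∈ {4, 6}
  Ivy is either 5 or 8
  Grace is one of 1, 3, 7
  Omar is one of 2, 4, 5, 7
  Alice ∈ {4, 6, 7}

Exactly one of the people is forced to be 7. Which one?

The 8 variables draw from only 8 values {1, 2, 3, 4, 5, 6, 7, 8}, so each is used; only Omar can be 2, hence Omar = 2.
The 7 still-open variables together cover exactly {1, 3, 4, 5, 6, 7, 8} — 7 values for 7 variables — and 3 appears only in Grace's list, so Grace = 3.
The 6 still-open variables together cover exactly {1, 4, 5, 6, 7, 8} — 6 values for 6 variables — and 1 appears only in Priya's list, so Priya = 1.
Among the 5 still-open variables, 7 fits only Alice (and all 5 values in {4, 5, 6, 7, 8} must be used), so Alice = 7.

Alice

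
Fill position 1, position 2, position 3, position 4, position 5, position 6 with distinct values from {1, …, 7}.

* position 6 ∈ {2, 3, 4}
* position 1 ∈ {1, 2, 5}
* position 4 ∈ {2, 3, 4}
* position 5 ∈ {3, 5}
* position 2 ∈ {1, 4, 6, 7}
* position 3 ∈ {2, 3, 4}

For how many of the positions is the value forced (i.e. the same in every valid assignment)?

2

position 3, position 4, position 6 share exactly the 3 values {2, 3, 4}; by pigeonhole those values go to them, so strike 2, 3, 4 from position 1, position 2, position 5.
That leaves position 5 = 5. Eliminate 5 elsewhere: position 1.
position 1's domain is down to {1}, so position 1 = 1. Remove 1 from position 2.
Determined: position 1=1, position 5=5. The other positions each still have more than one consistent value. That makes 2.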